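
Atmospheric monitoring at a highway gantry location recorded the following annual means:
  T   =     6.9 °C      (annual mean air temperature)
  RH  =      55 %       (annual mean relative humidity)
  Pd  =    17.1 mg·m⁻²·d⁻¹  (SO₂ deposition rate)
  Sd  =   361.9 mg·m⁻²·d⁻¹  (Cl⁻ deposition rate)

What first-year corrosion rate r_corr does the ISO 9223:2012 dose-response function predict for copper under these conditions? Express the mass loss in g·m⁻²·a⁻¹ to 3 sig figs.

copper: f(T) = +0.126·(T−10) [T≤10 °C] = -0.3906
  sulphur-dioxide contribution → 0.1925 μm/a
  chloride contribution → 0.5108 μm/a
  ⇒ r_corr(copper) = 0.7034 μm/a
Convert to mass loss: 0.7034 μm/a × 8.96 g/cm³ = 6.302 g·m⁻²·a⁻¹

r_corr = 6.30 g·m⁻²·a⁻¹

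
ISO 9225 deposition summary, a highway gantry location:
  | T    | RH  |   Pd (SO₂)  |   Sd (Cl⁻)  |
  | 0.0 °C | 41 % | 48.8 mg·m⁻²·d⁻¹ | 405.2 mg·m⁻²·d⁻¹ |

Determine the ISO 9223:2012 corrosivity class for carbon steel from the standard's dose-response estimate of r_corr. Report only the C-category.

carbon steel: temperature factor f = +0.150·(-10.0) = -1.5000
  SO₂ term: 1.77·48.8^0.52·exp(0.02·41-1.5000) = 6.771
  Cl⁻ term: 0.102·405.2^0.62·exp(0.033·41+0.04·0.0) = 16.33
  r_corr = 6.771 + 16.33 = 23.1 μm/a
ISO 9223 Table 2 (carbon steel): 1.3 < 23.1 ≤ 25 μm/a ⇒ C2

C2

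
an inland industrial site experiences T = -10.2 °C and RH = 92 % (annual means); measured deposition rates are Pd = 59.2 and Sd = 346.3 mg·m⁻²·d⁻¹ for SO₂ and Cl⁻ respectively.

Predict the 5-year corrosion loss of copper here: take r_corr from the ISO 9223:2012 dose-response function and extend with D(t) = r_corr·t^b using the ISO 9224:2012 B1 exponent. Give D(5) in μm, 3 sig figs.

D(5) = 3.22 μm

copper: f(T) = +0.126·(T−10) [T≤10 °C] = -2.5452
  SO₂ term: 0.0053·59.2^0.26·exp(0.059·92-2.5452) = 0.2736
  Cl⁻ term: 0.01025·346.3^0.27·exp(0.036·92+0.049·-10.2) = 0.8274
  sum: 0.2736 + 0.8274 → r_corr = 1.101 μm/a
Power-law: D(5) = r_corr · 5^0.667
  D(5) = 1.101 × 5^0.667 = 1.101 × 2.926 = 3.221 μm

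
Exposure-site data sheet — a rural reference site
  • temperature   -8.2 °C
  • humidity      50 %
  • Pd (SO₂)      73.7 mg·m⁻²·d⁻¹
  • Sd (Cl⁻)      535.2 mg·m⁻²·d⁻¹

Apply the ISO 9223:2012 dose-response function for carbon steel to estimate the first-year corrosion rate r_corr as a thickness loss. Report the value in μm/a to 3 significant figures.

carbon steel: temperature factor f = +0.150·(-18.2) = -2.7300
  SO₂ term: 1.77·73.7^0.52·exp(0.02·50-2.7300) = 2.936
  Cl⁻ term: 0.102·535.2^0.62·exp(0.033·50+0.04·-8.2) = 18.81
  r_corr = 2.936 + 18.81 = 21.75 μm/a

r_corr = 21.7 μm/a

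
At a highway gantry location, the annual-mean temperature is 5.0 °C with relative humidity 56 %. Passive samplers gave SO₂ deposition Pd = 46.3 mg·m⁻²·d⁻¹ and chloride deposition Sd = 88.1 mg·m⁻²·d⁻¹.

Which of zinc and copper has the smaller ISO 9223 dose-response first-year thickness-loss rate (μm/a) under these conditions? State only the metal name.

zinc: f(T) = +0.038·(T−10) [T≤10 °C] = -0.1900
  Pd branch = 0.0129·Pd^0.44·e^(0.046·RH+f) = 0.758 μm/a
  Sd branch = 0.0175·Sd^0.57·e^(0.008·RH+0.085·T) = 0.538 μm/a
  r_corr = 0.758 + 0.538 = 1.296 μm/a
copper: temperature factor f = +0.126·(-5.0) = -0.6300
  Pd branch = 0.0053·Pd^0.26·e^(0.059·RH+f) = 0.2083 μm/a
  Sd branch = 0.01025·Sd^0.27·e^(0.036·RH+0.049·T) = 0.3295 μm/a
  sum: 0.2083 + 0.3295 → r_corr = 0.5377 μm/a
Ordering by μm/a: zinc (1.3) > copper (0.538)

copper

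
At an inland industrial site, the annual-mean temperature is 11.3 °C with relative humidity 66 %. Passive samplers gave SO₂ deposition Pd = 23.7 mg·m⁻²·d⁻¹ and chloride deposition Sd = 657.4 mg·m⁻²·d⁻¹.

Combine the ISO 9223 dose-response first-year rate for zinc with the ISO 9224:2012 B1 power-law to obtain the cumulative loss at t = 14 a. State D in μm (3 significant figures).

zinc: temperature factor f = -0.071·(1.3) = -0.0923
  Pd branch = 0.0129·Pd^0.44·e^(0.046·RH+f) = 0.9861 μm/a
  Sd branch = 0.0175·Sd^0.57·e^(0.008·RH+0.085·T) = 3.131 μm/a
  sum: 0.9861 + 3.131 → r_corr = 4.117 μm/a
Long-term exponent b (ISO 9224 Table 2, B1) = 0.813
  D(14) = 4.117 × 14^0.813 = 4.117 × 8.547 = 35.19 μm

D(14) = 35.2 μm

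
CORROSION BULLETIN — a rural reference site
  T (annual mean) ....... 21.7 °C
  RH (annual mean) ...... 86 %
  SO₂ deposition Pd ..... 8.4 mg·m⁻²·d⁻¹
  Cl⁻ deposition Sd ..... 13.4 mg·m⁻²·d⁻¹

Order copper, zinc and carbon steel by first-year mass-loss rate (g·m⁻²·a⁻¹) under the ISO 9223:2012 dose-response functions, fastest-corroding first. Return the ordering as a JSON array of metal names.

copper: f(T) = -0.080·(T−10) [T>10 °C] = -0.9360
  sulphur-dioxide contribution → 0.5777 μm/a
  chloride contribution → 1.323 μm/a
  ⇒ r_corr(copper) = 1.9 μm/a
  mass loss = 1.9 μm/a × 8.96 g/cm³ = 17.03 g·m⁻²·a⁻¹
zinc: T>10 °C ⇒ hinge -0.071·(21.7−10) = -0.8307
  sulphur-dioxide contribution → 0.7492 μm/a
  chloride contribution → 0.9668 μm/a
  total first-year rate 1.716 μm/a
  mass loss = 1.716 μm/a × 7.14 g/cm³ = 12.25 g·m⁻²·a⁻¹
carbon steel: temperature factor f = -0.054·(11.7) = -0.6318
  sulphur-dioxide contribution → 15.89 μm/a
  chloride contribution → 20.74 μm/a
  ⇒ r_corr(carbon steel) = 36.64 μm/a
  mass loss = 36.64 μm/a × 7.85 g/cm³ = 287.6 g·m⁻²·a⁻¹
Ordering by g·m⁻²·a⁻¹: carbon steel (288) > copper (17) > zinc (12.3)

["carbon steel", "copper", "zinc"]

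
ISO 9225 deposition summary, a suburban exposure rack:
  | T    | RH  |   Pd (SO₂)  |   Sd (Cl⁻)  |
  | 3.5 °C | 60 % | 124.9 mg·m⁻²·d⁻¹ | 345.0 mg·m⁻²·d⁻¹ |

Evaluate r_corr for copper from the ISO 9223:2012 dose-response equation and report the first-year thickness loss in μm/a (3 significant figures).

r_corr = 0.794 μm/a

copper: f(T) = +0.126·(T−10) [T≤10 °C] = -0.8190
  Pd branch = 0.0053·Pd^0.26·e^(0.059·RH+f) = 0.2826 μm/a
  Cl⁻ term: 0.01025·345.0^0.27·exp(0.036·60+0.049·3.5) = 0.5111
  sum: 0.2826 + 0.5111 → r_corr = 0.7936 μm/a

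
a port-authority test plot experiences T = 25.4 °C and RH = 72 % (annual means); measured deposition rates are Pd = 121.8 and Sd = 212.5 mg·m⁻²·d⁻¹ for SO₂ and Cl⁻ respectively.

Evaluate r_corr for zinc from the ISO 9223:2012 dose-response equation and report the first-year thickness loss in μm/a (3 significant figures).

zinc: temperature factor f = -0.071·(15.4) = -1.0934
  sulphur-dioxide contribution → 0.9813 μm/a
  chloride contribution → 5.72 μm/a
  total first-year rate 6.702 μm/a

r_corr = 6.70 μm/a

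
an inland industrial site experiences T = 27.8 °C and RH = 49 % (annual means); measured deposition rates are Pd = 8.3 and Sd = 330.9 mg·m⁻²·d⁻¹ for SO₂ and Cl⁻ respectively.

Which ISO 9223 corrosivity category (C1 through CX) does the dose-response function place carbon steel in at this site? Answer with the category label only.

C4

carbon steel: temperature factor f = -0.054·(17.8) = -0.9612
  Pd branch = 1.77·Pd^0.52·e^(0.02·RH+f) = 5.421 μm/a
  Sd branch = 0.102·Sd^0.62·e^(0.033·RH+0.04·T) = 57.02 μm/a
  r_corr = 5.421 + 57.02 = 62.44 μm/a
62.4 μm/a falls in (50, 80] for carbon steel → category C4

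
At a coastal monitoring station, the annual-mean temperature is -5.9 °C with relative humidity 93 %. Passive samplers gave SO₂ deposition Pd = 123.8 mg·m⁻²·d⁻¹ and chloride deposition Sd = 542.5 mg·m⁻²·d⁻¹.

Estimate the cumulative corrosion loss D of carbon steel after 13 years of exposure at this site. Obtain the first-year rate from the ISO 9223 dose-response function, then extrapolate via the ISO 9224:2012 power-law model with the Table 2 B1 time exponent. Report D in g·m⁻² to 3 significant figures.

D(13) = 2.97e+03 g·m⁻²

carbon steel: f(T) = +0.150·(T−10) [T≤10 °C] = -2.3850
  Pd branch = 1.77·Pd^0.52·e^(0.02·RH+f) = 12.83 μm/a
  Cl⁻ term: 0.102·542.5^0.62·exp(0.033·93+0.04·-5.9) = 85.96
  sum: 12.83 + 85.96 → r_corr = 98.79 μm/a
Long-term exponent b (ISO 9224 Table 2, B1) = 0.523
  D(13) = 98.79 × 13^0.523 = 98.79 × 3.825 = 377.8 μm
  Mass loss = 377.8 μm × 7.85 g/cm³ = 2966 g·m⁻²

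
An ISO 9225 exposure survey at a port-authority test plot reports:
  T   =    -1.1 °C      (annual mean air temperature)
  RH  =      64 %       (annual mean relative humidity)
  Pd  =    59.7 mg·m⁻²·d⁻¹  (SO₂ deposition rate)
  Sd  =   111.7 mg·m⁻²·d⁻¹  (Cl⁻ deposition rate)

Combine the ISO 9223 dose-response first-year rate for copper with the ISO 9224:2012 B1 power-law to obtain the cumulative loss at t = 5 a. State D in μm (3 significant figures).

D(5) = 1.50 μm

copper: f(T) = +0.126·(T−10) [T≤10 °C] = -1.3986
  sulphur-dioxide contribution → 0.1654 μm/a
  chloride contribution → 0.3475 μm/a
  ⇒ r_corr(copper) = 0.5129 μm/a
Power-law: D(5) = r_corr · 5^0.667
  D(5) = 0.5129 × 5^0.667 = 0.5129 × 2.926 = 1.5 μm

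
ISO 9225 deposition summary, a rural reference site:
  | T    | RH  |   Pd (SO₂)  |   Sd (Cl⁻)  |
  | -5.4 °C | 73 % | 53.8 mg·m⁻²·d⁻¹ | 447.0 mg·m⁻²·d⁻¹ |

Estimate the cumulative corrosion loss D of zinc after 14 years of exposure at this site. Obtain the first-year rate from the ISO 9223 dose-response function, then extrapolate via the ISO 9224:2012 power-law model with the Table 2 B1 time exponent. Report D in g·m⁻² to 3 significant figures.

D(14) = 112 g·m⁻²

zinc: f(T) = +0.038·(T−10) [T≤10 °C] = -0.5852
  Pd branch = 0.0129·Pd^0.44·e^(0.046·RH+f) = 1.192 μm/a
  Cl⁻ term: 0.0175·447.0^0.57·exp(0.008·73+0.085·-5.4) = 0.6427
  sum: 1.192 + 0.6427 → r_corr = 1.835 μm/a
ISO 9224: D(t) = r_corr · t^b with b = 0.813 (zinc, B1)
  D(14) = 1.835 × 14^0.813 = 1.835 × 8.547 = 15.68 μm
  Mass loss = 15.68 μm × 7.14 g/cm³ = 112 g·m⁻²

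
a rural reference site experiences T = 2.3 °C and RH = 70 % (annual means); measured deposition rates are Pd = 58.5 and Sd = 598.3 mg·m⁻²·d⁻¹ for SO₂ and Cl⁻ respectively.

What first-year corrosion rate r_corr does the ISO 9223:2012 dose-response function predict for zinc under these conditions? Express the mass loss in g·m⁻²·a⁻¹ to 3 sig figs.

zinc: temperature factor f = +0.038·(-7.7) = -0.2926
  Pd branch = 0.0129·Pd^0.44·e^(0.046·RH+f) = 1.444 μm/a
  Sd branch = 0.0175·Sd^0.57·e^(0.008·RH+0.085·T) = 1.426 μm/a
  r_corr = 1.444 + 1.426 = 2.869 μm/a
Convert to mass loss: 2.869 μm/a × 7.14 g/cm³ = 20.49 g·m⁻²·a⁻¹

r_corr = 20.5 g·m⁻²·a⁻¹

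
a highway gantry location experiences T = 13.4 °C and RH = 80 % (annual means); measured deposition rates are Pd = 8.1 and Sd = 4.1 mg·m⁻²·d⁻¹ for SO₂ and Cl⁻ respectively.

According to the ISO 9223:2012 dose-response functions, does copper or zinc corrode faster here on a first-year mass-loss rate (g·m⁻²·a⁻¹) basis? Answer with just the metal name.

copper

copper: T>10 °C ⇒ hinge -0.080·(13.4−10) = -0.2720
  sulphur-dioxide contribution → 0.7802 μm/a
  chloride contribution → 0.5153 μm/a
  total first-year rate 1.296 μm/a
  mass loss = 1.296 μm/a × 8.96 g/cm³ = 11.61 g·m⁻²·a⁻¹
zinc: f(T) = -0.071·(T−10) [T>10 °C] = -0.2414
  sulphur-dioxide contribution → 1.009 μm/a
  chloride contribution → 0.2317 μm/a
  ⇒ r_corr(zinc) = 1.24 μm/a
  mass loss = 1.24 μm/a × 7.14 g/cm³ = 8.855 g·m⁻²·a⁻¹
Ordering by g·m⁻²·a⁻¹: copper (11.6) > zinc (8.86)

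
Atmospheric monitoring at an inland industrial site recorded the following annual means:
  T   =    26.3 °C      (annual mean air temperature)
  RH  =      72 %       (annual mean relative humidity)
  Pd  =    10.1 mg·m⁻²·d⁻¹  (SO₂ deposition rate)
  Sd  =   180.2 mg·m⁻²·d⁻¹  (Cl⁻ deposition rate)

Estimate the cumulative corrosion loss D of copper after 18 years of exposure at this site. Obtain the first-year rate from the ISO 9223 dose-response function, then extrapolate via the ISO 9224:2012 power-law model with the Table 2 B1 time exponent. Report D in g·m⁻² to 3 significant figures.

copper: f(T) = -0.080·(T−10) [T>10 °C] = -1.3040
  sulphur-dioxide contribution → 0.1836 μm/a
  chloride contribution → 2.019 μm/a
  ⇒ r_corr(copper) = 2.203 μm/a
Power-law: D(18) = r_corr · 18^0.667
  D(18) = 2.203 × 18^0.667 = 2.203 × 6.875 = 15.14 μm
  Mass loss = 15.14 μm × 8.96 g/cm³ = 135.7 g·m⁻²

D(18) = 136 g·m⁻²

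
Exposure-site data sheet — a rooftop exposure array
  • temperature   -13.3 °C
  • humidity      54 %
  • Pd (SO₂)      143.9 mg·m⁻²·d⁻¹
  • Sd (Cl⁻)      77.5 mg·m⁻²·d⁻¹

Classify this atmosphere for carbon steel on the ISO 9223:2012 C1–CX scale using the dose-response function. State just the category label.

carbon steel: temperature factor f = +0.150·(-23.3) = -3.4950
  SO₂ term: 1.77·143.9^0.52·exp(0.02·54-3.4950) = 2.096
  Cl⁻ term: 0.102·77.5^0.62·exp(0.033·54+0.04·-13.3) = 5.282
  r_corr = 2.096 + 5.282 = 7.378 μm/a
7.38 μm/a falls in (1.3, 25] for carbon steel → category C2

C2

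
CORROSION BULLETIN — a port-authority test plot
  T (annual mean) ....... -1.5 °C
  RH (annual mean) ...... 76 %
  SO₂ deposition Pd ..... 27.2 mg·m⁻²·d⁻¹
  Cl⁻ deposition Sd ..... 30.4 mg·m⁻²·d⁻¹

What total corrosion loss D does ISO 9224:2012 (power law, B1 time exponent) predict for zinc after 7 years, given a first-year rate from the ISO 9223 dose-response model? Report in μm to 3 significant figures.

zinc: f(T) = +0.038·(T−10) [T≤10 °C] = -0.4370
  sulphur-dioxide contribution → 1.176 μm/a
  chloride contribution → 0.1981 μm/a
  total first-year rate 1.374 μm/a
Long-term exponent b (ISO 9224 Table 2, B1) = 0.813
  D(7) = 1.374 × 7^0.813 = 1.374 × 4.865 = 6.684 μm

D(7) = 6.68 μm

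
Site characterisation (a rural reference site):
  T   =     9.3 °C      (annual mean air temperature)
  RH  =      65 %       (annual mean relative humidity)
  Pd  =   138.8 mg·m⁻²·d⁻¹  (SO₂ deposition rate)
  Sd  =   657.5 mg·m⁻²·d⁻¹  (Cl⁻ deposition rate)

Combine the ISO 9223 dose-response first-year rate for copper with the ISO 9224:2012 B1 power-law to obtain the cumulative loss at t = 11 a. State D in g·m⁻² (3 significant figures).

copper: T≤10 °C ⇒ hinge +0.126·(9.3−10) = -0.0882
  sulphur-dioxide contribution → 0.81 μm/a
  chloride contribution → 0.9676 μm/a
  ⇒ r_corr(copper) = 1.778 μm/a
ISO 9224: D(t) = r_corr · t^b with b = 0.667 (copper, B1)
  D(11) = 1.778 × 11^0.667 = 1.778 × 4.95 = 8.8 μm
  Mass loss = 8.8 μm × 8.96 g/cm³ = 78.84 g·m⁻²

D(11) = 78.8 g·m⁻²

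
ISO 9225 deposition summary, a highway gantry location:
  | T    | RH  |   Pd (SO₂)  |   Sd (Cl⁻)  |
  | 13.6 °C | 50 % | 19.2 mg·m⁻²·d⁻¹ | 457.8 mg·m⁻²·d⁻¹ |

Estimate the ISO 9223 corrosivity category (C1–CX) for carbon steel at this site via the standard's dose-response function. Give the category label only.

C4

carbon steel: temperature factor f = -0.054·(3.6) = -0.1944
  Pd branch = 1.77·Pd^0.52·e^(0.02·RH+f) = 18.41 μm/a
  Cl⁻ term: 0.102·457.8^0.62·exp(0.033·50+0.04·13.6) = 40.84
  sum: 18.41 + 40.84 → r_corr = 59.25 μm/a
Category bounds: 50…80 μm/a bracket r_corr ⇒ C4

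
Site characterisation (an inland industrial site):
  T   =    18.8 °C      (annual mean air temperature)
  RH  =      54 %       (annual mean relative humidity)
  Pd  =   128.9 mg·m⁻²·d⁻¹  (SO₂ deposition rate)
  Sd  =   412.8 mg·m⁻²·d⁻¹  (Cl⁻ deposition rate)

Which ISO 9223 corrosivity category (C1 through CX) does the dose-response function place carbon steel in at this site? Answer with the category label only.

C5

carbon steel: T>10 °C ⇒ hinge -0.054·(18.8−10) = -0.4752
  SO₂ term: 1.77·128.9^0.52·exp(0.02·54-0.4752) = 40.55
  Sd branch = 0.102·Sd^0.62·e^(0.033·RH+0.04·T) = 53.81 μm/a
  r_corr = 40.55 + 53.81 = 94.36 μm/a
94.4 μm/a falls in (80, 200] for carbon steel → category C5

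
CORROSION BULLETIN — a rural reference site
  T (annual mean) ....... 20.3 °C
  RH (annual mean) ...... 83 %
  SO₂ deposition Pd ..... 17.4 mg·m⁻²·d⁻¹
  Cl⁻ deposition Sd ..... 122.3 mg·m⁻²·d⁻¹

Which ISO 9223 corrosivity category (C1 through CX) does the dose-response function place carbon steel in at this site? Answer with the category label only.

C5

carbon steel: temperature factor f = -0.054·(10.3) = -0.5562
  SO₂ term: 1.77·17.4^0.52·exp(0.02·83-0.5562) = 23.57
  Cl⁻ term: 0.102·122.3^0.62·exp(0.033·83+0.04·20.3) = 69.98
  r_corr = 23.57 + 69.98 = 93.56 μm/a
Category bounds: 80…200 μm/a bracket r_corr ⇒ C5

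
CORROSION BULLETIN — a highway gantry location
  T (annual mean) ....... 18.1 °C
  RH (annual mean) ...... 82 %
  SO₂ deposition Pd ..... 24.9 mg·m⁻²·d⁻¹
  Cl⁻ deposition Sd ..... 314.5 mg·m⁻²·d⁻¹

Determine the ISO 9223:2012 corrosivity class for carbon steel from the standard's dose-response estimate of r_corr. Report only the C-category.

carbon steel: T>10 °C ⇒ hinge -0.054·(18.1−10) = -0.4374
  sulphur-dioxide contribution → 31.35 μm/a
  chloride contribution → 111.4 μm/a
  ⇒ r_corr(carbon steel) = 142.7 μm/a
143 μm/a falls in (80, 200] for carbon steel → category C5

C5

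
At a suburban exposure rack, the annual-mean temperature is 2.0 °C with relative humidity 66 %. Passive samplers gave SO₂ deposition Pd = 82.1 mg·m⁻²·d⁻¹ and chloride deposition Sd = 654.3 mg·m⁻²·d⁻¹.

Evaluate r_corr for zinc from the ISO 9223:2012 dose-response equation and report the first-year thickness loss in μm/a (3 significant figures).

r_corr = 2.79 μm/a

zinc: T≤10 °C ⇒ hinge +0.038·(2.0−10) = -0.3040
  Pd branch = 0.0129·Pd^0.44·e^(0.046·RH+f) = 1.378 μm/a
  Cl⁻ term: 0.0175·654.3^0.57·exp(0.008·66+0.085·2.0) = 1.416
  r_corr = 1.378 + 1.416 = 2.795 μm/a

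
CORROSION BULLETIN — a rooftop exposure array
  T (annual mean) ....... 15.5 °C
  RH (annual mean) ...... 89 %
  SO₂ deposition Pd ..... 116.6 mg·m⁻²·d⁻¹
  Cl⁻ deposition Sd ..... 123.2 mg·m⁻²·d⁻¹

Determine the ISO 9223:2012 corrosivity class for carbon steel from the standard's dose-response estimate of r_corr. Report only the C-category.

C5

carbon steel: f(T) = -0.054·(T−10) [T>10 °C] = -0.2970
  sulphur-dioxide contribution → 92.62 μm/a
  chloride contribution → 70.72 μm/a
  ⇒ r_corr(carbon steel) = 163.3 μm/a
ISO 9223 Table 2 (carbon steel): 80 < 163 ≤ 200 μm/a ⇒ C5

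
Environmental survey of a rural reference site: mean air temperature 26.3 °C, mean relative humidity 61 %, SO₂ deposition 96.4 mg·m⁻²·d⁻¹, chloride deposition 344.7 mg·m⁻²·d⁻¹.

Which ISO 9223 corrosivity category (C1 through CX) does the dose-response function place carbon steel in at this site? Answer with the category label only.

C5

carbon steel: temperature factor f = -0.054·(16.3) = -0.8802
  sulphur-dioxide contribution → 26.75 μm/a
  chloride contribution → 81.83 μm/a
  total first-year rate 108.6 μm/a
ISO 9223 Table 2 (carbon steel): 80 < 109 ≤ 200 μm/a ⇒ C5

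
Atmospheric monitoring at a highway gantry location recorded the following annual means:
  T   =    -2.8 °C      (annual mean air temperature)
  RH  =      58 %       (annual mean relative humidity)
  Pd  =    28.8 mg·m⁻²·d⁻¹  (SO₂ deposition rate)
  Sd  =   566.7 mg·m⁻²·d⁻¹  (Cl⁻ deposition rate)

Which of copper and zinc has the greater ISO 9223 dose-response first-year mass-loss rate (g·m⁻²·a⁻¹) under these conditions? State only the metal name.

copper: f(T) = +0.126·(T−10) [T≤10 °C] = -1.6128
  sulphur-dioxide contribution → 0.07753 μm/a
  chloride contribution → 0.3993 μm/a
  total first-year rate 0.4769 μm/a
  mass loss = 0.4769 μm/a × 8.96 g/cm³ = 4.273 g·m⁻²·a⁻¹
zinc: f(T) = +0.038·(T−10) [T≤10 °C] = -0.4864
  sulphur-dioxide contribution → 0.5014 μm/a
  chloride contribution → 0.814 μm/a
  ⇒ r_corr(zinc) = 1.315 μm/a
  mass loss = 1.315 μm/a × 7.14 g/cm³ = 9.392 g·m⁻²·a⁻¹
Ordering by g·m⁻²·a⁻¹: zinc (9.39) > copper (4.27)

zinc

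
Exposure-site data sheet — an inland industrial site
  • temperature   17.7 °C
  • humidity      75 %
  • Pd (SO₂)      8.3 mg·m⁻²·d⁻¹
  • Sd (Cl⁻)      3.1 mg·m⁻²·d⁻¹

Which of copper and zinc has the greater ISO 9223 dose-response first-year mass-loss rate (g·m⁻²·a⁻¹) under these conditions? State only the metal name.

copper: T>10 °C ⇒ hinge -0.080·(17.7−10) = -0.6160
  Pd branch = 0.0053·Pd^0.26·e^(0.059·RH+f) = 0.4144 μm/a
  Cl⁻ term: 0.01025·3.1^0.27·exp(0.036·75+0.049·17.7) = 0.4928
  sum: 0.4144 + 0.4928 → r_corr = 0.9072 μm/a
  mass loss = 0.9072 μm/a × 8.96 g/cm³ = 8.129 g·m⁻²·a⁻¹
zinc: f(T) = -0.071·(T−10) [T>10 °C] = -0.5467
  Pd branch = 0.0129·Pd^0.44·e^(0.046·RH+f) = 0.5969 μm/a
  Cl⁻ term: 0.0175·3.1^0.57·exp(0.008·75+0.085·17.7) = 0.2736
  sum: 0.5969 + 0.2736 → r_corr = 0.8704 μm/a
  mass loss = 0.8704 μm/a × 7.14 g/cm³ = 6.215 g·m⁻²·a⁻¹
Ordering by g·m⁻²·a⁻¹: copper (8.13) > zinc (6.21)

copper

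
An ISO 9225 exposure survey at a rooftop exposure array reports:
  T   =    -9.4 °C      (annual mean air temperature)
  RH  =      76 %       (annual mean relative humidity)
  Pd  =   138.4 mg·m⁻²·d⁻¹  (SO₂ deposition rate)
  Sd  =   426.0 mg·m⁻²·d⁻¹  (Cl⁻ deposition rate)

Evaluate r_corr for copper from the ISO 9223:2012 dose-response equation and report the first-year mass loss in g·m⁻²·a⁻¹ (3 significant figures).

r_corr = 5.90 g·m⁻²·a⁻¹

copper: T≤10 °C ⇒ hinge +0.126·(-9.4−10) = -2.4444
  SO₂ term: 0.0053·138.4^0.26·exp(0.059·76-2.4444) = 0.1468
  Cl⁻ term: 0.01025·426.0^0.27·exp(0.036·76+0.049·-9.4) = 0.5115
  r_corr = 0.1468 + 0.5115 = 0.6583 μm/a
Convert to mass loss: 0.6583 μm/a × 8.96 g/cm³ = 5.899 g·m⁻²·a⁻¹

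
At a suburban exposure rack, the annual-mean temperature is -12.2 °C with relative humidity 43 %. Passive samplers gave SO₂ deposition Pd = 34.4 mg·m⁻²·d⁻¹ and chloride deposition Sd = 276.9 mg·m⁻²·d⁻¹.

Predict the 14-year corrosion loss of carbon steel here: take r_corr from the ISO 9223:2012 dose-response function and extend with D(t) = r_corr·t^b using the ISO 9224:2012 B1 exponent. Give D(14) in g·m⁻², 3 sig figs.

D(14) = 293 g·m⁻²

carbon steel: f(T) = +0.150·(T−10) [T≤10 °C] = -3.3300
  Pd branch = 1.77·Pd^0.52·e^(0.02·RH+f) = 0.9425 μm/a
  Cl⁻ term: 0.102·276.9^0.62·exp(0.033·43+0.04·-12.2) = 8.456
  sum: 0.9425 + 8.456 → r_corr = 9.399 μm/a
ISO 9224: D(t) = r_corr · t^b with b = 0.523 (carbon steel, B1)
  D(14) = 9.399 × 14^0.523 = 9.399 × 3.976 = 37.37 μm
  Mass loss = 37.37 μm × 7.85 g/cm³ = 293.3 g·m⁻²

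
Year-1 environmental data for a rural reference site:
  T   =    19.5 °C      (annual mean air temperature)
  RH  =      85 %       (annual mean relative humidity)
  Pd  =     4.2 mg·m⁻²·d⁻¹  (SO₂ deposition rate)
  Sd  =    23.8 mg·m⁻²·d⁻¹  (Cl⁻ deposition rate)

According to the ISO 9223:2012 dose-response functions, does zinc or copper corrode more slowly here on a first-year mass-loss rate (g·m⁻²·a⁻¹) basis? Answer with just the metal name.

zinc

zinc: temperature factor f = -0.071·(9.5) = -0.6745
  Pd branch = 0.0129·Pd^0.44·e^(0.046·RH+f) = 0.6166 μm/a
  Cl⁻ term: 0.0175·23.8^0.57·exp(0.008·85+0.085·19.5) = 1.104
  r_corr = 0.6166 + 1.104 = 1.72 μm/a
  mass loss = 1.72 μm/a × 7.14 g/cm³ = 12.28 g·m⁻²·a⁻¹
copper: f(T) = -0.080·(T−10) [T>10 °C] = -0.7600
  SO₂ term: 0.0053·4.2^0.26·exp(0.059·85-0.7600) = 0.5423
  Sd branch = 0.01025·Sd^0.27·e^(0.036·RH+0.049·T) = 1.338 μm/a
  sum: 0.5423 + 1.338 → r_corr = 1.88 μm/a
  mass loss = 1.88 μm/a × 8.96 g/cm³ = 16.84 g·m⁻²·a⁻¹
Ordering by g·m⁻²·a⁻¹: copper (16.8) > zinc (12.3)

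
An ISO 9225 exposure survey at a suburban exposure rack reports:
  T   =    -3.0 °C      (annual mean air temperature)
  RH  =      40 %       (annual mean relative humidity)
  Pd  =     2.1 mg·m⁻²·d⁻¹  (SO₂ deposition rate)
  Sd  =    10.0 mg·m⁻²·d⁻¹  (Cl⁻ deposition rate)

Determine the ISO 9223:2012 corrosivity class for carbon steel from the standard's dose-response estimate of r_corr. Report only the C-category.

C2

carbon steel: T≤10 °C ⇒ hinge +0.150·(-3.0−10) = -1.9500
  sulphur-dioxide contribution → 0.8243 μm/a
  chloride contribution → 1.412 μm/a
  total first-year rate 2.236 μm/a
ISO 9223 Table 2 (carbon steel): 1.3 < 2.24 ≤ 25 μm/a ⇒ C2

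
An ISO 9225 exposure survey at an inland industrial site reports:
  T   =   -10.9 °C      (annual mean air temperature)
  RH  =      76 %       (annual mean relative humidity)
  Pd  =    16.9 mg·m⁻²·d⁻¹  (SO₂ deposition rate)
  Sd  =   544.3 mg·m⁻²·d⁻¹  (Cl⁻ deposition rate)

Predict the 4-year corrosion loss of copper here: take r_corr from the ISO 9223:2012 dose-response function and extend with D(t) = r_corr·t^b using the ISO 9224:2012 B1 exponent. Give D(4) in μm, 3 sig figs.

D(4) = 1.46 μm

copper: f(T) = +0.126·(T−10) [T≤10 °C] = -2.6334
  Pd branch = 0.0053·Pd^0.26·e^(0.059·RH+f) = 0.07034 μm/a
  Cl⁻ term: 0.01025·544.3^0.27·exp(0.036·76+0.049·-10.9) = 0.5078
  sum: 0.07034 + 0.5078 → r_corr = 0.5781 μm/a
Long-term exponent b (ISO 9224 Table 2, B1) = 0.667
  D(4) = 0.5781 × 4^0.667 = 0.5781 × 2.521 = 1.457 μm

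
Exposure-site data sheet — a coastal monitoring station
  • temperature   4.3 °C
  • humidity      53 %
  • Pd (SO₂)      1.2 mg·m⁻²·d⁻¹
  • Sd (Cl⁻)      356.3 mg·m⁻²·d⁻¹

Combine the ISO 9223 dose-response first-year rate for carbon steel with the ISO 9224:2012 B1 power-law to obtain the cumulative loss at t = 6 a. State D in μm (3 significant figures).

carbon steel: f(T) = +0.150·(T−10) [T≤10 °C] = -0.8550
  SO₂ term: 1.77·1.2^0.52·exp(0.02·53-0.8550) = 2.389
  Sd branch = 0.102·Sd^0.62·e^(0.033·RH+0.04·T) = 26.61 μm/a
  r_corr = 2.389 + 26.61 = 29 μm/a
ISO 9224: D(t) = r_corr · t^b with b = 0.523 (carbon steel, B1)
  D(6) = 29 × 6^0.523 = 29 × 2.553 = 74.01 μm

D(6) = 74.0 μm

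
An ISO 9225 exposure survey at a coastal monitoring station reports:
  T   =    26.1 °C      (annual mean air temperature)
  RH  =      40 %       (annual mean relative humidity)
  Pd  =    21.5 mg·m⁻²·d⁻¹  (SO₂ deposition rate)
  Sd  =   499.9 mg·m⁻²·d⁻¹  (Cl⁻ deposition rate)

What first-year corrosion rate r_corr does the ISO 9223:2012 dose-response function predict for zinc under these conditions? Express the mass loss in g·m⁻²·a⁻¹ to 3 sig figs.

r_corr = 55.4 g·m⁻²·a⁻¹

zinc: f(T) = -0.071·(T−10) [T>10 °C] = -1.1431
  SO₂ term: 0.0129·21.5^0.44·exp(0.046·40-1.1431) = 0.09989
  Sd branch = 0.0175·Sd^0.57·e^(0.008·RH+0.085·T) = 7.653 μm/a
  r_corr = 0.09989 + 7.653 = 7.753 μm/a
Convert to mass loss: 7.753 μm/a × 7.14 g/cm³ = 55.36 g·m⁻²·a⁻¹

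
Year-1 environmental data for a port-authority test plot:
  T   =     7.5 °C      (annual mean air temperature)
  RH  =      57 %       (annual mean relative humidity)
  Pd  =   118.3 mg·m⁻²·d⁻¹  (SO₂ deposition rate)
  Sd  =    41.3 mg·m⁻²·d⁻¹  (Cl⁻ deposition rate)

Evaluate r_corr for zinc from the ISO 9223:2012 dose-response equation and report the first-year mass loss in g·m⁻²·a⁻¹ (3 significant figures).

zinc: temperature factor f = +0.038·(-2.5) = -0.0950
  Pd branch = 0.0129·Pd^0.44·e^(0.046·RH+f) = 1.319 μm/a
  Sd branch = 0.0175·Sd^0.57·e^(0.008·RH+0.085·T) = 0.4355 μm/a
  r_corr = 1.319 + 0.4355 = 1.754 μm/a
Convert to mass loss: 1.754 μm/a × 7.14 g/cm³ = 12.53 g·m⁻²·a⁻¹

r_corr = 12.5 g·m⁻²·a⁻¹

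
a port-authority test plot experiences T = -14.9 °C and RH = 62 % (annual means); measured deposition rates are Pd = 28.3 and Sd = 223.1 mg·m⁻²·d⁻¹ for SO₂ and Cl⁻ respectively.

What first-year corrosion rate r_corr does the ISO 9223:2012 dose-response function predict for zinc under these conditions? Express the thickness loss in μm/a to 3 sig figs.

zinc: f(T) = +0.038·(T−10) [T≤10 °C] = -0.9462
  Pd branch = 0.0129·Pd^0.44·e^(0.046·RH+f) = 0.3776 μm/a
  Sd branch = 0.0175·Sd^0.57·e^(0.008·RH+0.085·T) = 0.1766 μm/a
  sum: 0.3776 + 0.1766 → r_corr = 0.5542 μm/a

r_corr = 0.554 μm/a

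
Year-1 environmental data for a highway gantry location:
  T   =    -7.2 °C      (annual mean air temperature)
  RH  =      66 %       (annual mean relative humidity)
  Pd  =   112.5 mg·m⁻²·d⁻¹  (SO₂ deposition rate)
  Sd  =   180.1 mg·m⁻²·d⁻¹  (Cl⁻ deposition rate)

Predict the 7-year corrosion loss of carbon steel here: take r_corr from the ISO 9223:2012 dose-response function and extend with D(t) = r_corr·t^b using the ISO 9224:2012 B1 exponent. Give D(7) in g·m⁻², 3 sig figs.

D(7) = 494 g·m⁻²

carbon steel: T≤10 °C ⇒ hinge +0.150·(-7.2−10) = -2.5800
  SO₂ term: 1.77·112.5^0.52·exp(0.02·66-2.5800) = 5.853
  Cl⁻ term: 0.102·180.1^0.62·exp(0.033·66+0.04·-7.2) = 16.9
  sum: 5.853 + 16.9 → r_corr = 22.75 μm/a
ISO 9224: D(t) = r_corr · t^b with b = 0.523 (carbon steel, B1)
  D(7) = 22.75 × 7^0.523 = 22.75 × 2.767 = 62.95 μm
  Mass loss = 62.95 μm × 7.85 g/cm³ = 494.1 g·m⁻²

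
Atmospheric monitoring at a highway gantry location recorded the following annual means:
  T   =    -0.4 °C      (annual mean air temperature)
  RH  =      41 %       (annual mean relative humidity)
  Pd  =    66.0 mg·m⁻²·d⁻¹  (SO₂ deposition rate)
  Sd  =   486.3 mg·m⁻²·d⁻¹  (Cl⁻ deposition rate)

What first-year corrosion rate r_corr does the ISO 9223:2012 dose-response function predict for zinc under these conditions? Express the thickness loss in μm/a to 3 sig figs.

zinc: temperature factor f = +0.038·(-10.4) = -0.3952
  SO₂ term: 0.0129·66.0^0.44·exp(0.046·41-0.3952) = 0.3619
  Sd branch = 0.0175·Sd^0.57·e^(0.008·RH+0.085·T) = 0.7985 μm/a
  r_corr = 0.3619 + 0.7985 = 1.16 μm/a

r_corr = 1.16 μm/a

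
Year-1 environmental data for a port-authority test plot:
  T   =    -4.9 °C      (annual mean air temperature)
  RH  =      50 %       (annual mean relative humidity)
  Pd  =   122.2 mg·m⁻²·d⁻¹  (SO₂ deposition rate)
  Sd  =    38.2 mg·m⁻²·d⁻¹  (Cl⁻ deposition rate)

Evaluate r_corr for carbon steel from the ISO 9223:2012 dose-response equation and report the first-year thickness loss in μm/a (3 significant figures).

carbon steel: T≤10 °C ⇒ hinge +0.150·(-4.9−10) = -2.2350
  sulphur-dioxide contribution → 6.265 μm/a
  chloride contribution → 4.178 μm/a
  ⇒ r_corr(carbon steel) = 10.44 μm/a

r_corr = 10.4 μm/a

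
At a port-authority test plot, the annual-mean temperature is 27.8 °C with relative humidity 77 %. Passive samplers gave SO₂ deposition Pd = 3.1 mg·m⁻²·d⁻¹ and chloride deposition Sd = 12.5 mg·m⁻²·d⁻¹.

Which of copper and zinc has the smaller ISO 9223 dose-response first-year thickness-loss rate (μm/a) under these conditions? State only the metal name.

copper: f(T) = -0.080·(T−10) [T>10 °C] = -1.4240
  sulphur-dioxide contribution → 0.1609 μm/a
  chloride contribution → 1.266 μm/a
  total first-year rate 1.427 μm/a
zinc: temperature factor f = -0.071·(17.8) = -1.2638
  sulphur-dioxide contribution → 0.2071 μm/a
  chloride contribution → 1.452 μm/a
  ⇒ r_corr(zinc) = 1.659 μm/a
Ordering by μm/a: zinc (1.66) > copper (1.43)

copper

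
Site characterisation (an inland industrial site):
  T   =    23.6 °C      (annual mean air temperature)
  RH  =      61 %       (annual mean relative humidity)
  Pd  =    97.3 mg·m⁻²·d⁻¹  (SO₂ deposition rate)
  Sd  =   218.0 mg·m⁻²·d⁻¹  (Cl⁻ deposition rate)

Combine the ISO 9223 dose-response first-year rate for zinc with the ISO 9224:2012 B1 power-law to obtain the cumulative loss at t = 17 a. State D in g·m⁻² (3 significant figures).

D(17) = 369 g·m⁻²

zinc: T>10 °C ⇒ hinge -0.071·(23.6−10) = -0.9656
  SO₂ term: 0.0129·97.3^0.44·exp(0.046·61-0.9656) = 0.609
  Sd branch = 0.0175·Sd^0.57·e^(0.008·RH+0.085·T) = 4.561 μm/a
  r_corr = 0.609 + 4.561 = 5.17 μm/a
Power-law: D(17) = r_corr · 17^0.813
  D(17) = 5.17 × 17^0.813 = 5.17 × 10.01 = 51.75 μm
  Mass loss = 51.75 μm × 7.14 g/cm³ = 369.5 g·m⁻²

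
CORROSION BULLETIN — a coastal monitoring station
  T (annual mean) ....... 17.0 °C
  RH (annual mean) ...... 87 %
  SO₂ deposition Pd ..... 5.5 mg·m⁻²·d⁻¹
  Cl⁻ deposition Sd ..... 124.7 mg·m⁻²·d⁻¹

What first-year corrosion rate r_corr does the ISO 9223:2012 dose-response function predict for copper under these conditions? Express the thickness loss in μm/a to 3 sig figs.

r_corr = 2.79 μm/a

copper: f(T) = -0.080·(T−10) [T>10 °C] = -0.5600
  Pd branch = 0.0053·Pd^0.26·e^(0.059·RH+f) = 0.7995 μm/a
  Sd branch = 0.01025·Sd^0.27·e^(0.036·RH+0.049·T) = 1.989 μm/a
  sum: 0.7995 + 1.989 → r_corr = 2.788 μm/a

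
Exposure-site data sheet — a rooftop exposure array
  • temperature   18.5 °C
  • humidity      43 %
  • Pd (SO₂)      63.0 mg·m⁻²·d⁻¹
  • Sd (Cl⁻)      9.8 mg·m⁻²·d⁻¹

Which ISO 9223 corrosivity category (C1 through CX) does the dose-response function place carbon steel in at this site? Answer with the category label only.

carbon steel: T>10 °C ⇒ hinge -0.054·(18.5−10) = -0.4590
  Pd branch = 1.77·Pd^0.52·e^(0.02·RH+f) = 22.79 μm/a
  Sd branch = 0.102·Sd^0.62·e^(0.033·RH+0.04·T) = 3.637 μm/a
  sum: 22.79 + 3.637 → r_corr = 26.43 μm/a
Category bounds: 25…50 μm/a bracket r_corr ⇒ C3

C3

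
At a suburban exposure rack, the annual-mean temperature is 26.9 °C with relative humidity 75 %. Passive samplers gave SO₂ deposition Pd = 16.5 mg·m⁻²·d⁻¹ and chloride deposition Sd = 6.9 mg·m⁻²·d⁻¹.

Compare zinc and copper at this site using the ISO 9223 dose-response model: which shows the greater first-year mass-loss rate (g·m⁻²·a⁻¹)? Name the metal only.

copper

zinc: f(T) = -0.071·(T−10) [T>10 °C] = -1.1999
  SO₂ term: 0.0129·16.5^0.44·exp(0.046·75-1.1999) = 0.4202
  Sd branch = 0.0175·Sd^0.57·e^(0.008·RH+0.085·T) = 0.9436 μm/a
  r_corr = 0.4202 + 0.9436 = 1.364 μm/a
  mass loss = 1.364 μm/a × 7.14 g/cm³ = 9.738 g·m⁻²·a⁻¹
copper: T>10 °C ⇒ hinge -0.080·(26.9−10) = -1.3520
  SO₂ term: 0.0053·16.5^0.26·exp(0.059·75-1.3520) = 0.2374
  Sd branch = 0.01025·Sd^0.27·e^(0.036·RH+0.049·T) = 0.96 μm/a
  sum: 0.2374 + 0.96 → r_corr = 1.197 μm/a
  mass loss = 1.197 μm/a × 8.96 g/cm³ = 10.73 g·m⁻²·a⁻¹
Ordering by g·m⁻²·a⁻¹: copper (10.7) > zinc (9.74)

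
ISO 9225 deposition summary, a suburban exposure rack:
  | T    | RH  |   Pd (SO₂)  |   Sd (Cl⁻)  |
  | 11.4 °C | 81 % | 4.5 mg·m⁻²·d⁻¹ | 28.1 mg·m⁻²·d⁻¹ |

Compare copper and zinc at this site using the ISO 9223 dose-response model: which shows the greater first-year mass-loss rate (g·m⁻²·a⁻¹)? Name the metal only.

copper

copper: temperature factor f = -0.080·(1.4) = -0.1120
  sulphur-dioxide contribution → 0.8336 μm/a
  chloride contribution → 0.8145 μm/a
  ⇒ r_corr(copper) = 1.648 μm/a
  mass loss = 1.648 μm/a × 8.96 g/cm³ = 14.77 g·m⁻²·a⁻¹
zinc: T>10 °C ⇒ hinge -0.071·(11.4−10) = -0.0994
  sulphur-dioxide contribution → 0.9398 μm/a
  chloride contribution → 0.5903 μm/a
  total first-year rate 1.53 μm/a
  mass loss = 1.53 μm/a × 7.14 g/cm³ = 10.92 g·m⁻²·a⁻¹
Ordering by g·m⁻²·a⁻¹: copper (14.8) > zinc (10.9)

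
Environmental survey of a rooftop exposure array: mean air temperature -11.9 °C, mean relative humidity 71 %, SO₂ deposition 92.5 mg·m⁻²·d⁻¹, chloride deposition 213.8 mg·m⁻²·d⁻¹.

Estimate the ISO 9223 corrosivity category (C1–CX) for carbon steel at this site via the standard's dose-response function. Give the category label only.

C2

carbon steel: temperature factor f = +0.150·(-21.9) = -3.2850
  Pd branch = 1.77·Pd^0.52·e^(0.02·RH+f) = 2.887 μm/a
  Cl⁻ term: 0.102·213.8^0.62·exp(0.033·71+0.04·-11.9) = 18.37
  r_corr = 2.887 + 18.37 = 21.25 μm/a
21.3 μm/a falls in (1.3, 25] for carbon steel → category C2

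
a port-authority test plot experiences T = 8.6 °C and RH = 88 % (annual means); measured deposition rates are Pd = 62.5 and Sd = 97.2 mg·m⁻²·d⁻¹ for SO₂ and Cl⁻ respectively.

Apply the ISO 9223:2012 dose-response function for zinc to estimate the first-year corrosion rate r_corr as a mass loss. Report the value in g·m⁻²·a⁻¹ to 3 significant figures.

zinc: temperature factor f = +0.038·(-1.4) = -0.0532
  SO₂ term: 0.0129·62.5^0.44·exp(0.046·88-0.0532) = 4.322
  Sd branch = 0.0175·Sd^0.57·e^(0.008·RH+0.085·T) = 0.9982 μm/a
  sum: 4.322 + 0.9982 → r_corr = 5.32 μm/a
Convert to mass loss: 5.32 μm/a × 7.14 g/cm³ = 37.99 g·m⁻²·a⁻¹

r_corr = 38.0 g·m⁻²·a⁻¹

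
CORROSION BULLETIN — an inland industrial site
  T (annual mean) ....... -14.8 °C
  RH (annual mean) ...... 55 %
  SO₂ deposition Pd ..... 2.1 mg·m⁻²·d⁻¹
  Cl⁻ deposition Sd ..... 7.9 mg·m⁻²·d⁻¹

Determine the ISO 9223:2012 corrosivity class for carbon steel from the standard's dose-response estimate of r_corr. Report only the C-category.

carbon steel: T≤10 °C ⇒ hinge +0.150·(-14.8−10) = -3.7200
  sulphur-dioxide contribution → 0.1895 μm/a
  chloride contribution → 1.248 μm/a
  ⇒ r_corr(carbon steel) = 1.438 μm/a
1.44 μm/a falls in (1.3, 25] for carbon steel → category C2

C2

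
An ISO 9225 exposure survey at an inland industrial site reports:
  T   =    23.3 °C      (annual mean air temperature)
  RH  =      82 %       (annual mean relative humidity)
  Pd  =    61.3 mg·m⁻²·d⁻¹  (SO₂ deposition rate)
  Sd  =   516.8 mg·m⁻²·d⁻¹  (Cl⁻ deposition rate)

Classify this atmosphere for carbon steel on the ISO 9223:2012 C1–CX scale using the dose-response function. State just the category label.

CX

carbon steel: f(T) = -0.054·(T−10) [T>10 °C] = -0.7182
  sulphur-dioxide contribution → 37.83 μm/a
  chloride contribution → 186.6 μm/a
  total first-year rate 224.4 μm/a
ISO 9223 Table 2 (carbon steel): 200 < 224 ≤ 700 μm/a ⇒ CX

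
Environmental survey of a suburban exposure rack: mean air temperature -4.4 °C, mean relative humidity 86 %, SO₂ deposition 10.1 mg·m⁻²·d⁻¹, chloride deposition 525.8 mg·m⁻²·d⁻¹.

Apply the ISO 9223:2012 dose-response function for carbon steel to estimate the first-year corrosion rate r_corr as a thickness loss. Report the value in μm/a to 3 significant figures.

carbon steel: f(T) = +0.150·(T−10) [T≤10 °C] = -2.1600
  Pd branch = 1.77·Pd^0.52·e^(0.02·RH+f) = 3.794 μm/a
  Sd branch = 0.102·Sd^0.62·e^(0.033·RH+0.04·T) = 71.06 μm/a
  r_corr = 3.794 + 71.06 = 74.85 μm/a

r_corr = 74.9 μm/a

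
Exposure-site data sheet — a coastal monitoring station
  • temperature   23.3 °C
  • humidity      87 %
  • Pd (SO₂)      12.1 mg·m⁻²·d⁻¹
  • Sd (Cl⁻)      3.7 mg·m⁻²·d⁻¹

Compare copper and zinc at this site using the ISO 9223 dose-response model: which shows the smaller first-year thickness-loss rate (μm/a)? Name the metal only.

zinc

copper: T>10 °C ⇒ hinge -0.080·(23.3−10) = -1.0640
  sulphur-dioxide contribution → 0.5928 μm/a
  chloride contribution → 1.048 μm/a
  ⇒ r_corr(copper) = 1.64 μm/a
zinc: f(T) = -0.071·(T−10) [T>10 °C] = -0.9443
  sulphur-dioxide contribution → 0.8222 μm/a
  chloride contribution → 0.5362 μm/a
  total first-year rate 1.358 μm/a
Ordering by μm/a: copper (1.64) > zinc (1.36)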